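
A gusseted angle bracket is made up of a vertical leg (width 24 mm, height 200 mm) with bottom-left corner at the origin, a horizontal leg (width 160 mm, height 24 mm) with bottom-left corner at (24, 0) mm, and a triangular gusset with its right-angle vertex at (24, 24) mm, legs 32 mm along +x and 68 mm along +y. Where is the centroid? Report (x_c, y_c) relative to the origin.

x_c = 50.85 mm, y_c = 59.30 mm

Part | A | x̄ᵢ | ȳᵢ | A·x̄ᵢ | A·ȳᵢ
vertical leg | 4800.00 | 12.00 | 100.00 | 57600.00 | 480000.00
horizontal leg | 3840.00 | 104.00 | 12.00 | 399360.00 | 46080.00
gusset | 1088.00 | 34.67 | 46.67 | 37717.33 | 50773.33
Σ | 9728.00 |  |  | 494677.33 | 576853.33
x_c = 494677.33 / 9728.00 = 50.85 mm
y_c = 576853.33 / 9728.00 = 59.30 mm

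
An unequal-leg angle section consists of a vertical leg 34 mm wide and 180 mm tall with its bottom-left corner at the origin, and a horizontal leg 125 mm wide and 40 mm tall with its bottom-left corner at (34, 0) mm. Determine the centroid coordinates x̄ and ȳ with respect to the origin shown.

vertical leg: A = 34 × 180 = 6120.00, centroid at (17.00, 90.00).
horizontal leg: A = 125 × 40 = 5000.00, centroid at (96.50, 20.00).
ΣA = 11120.00 mm², ΣAx̄ = 586540.00 mm³, ΣAȳ = 650800.00 mm³.
x̄ = 586540.00/11120.00 = 52.75 mm; ȳ = 650800.00/11120.00 = 58.53 mm.

x̄ = 52.75 mm, ȳ = 58.53 mm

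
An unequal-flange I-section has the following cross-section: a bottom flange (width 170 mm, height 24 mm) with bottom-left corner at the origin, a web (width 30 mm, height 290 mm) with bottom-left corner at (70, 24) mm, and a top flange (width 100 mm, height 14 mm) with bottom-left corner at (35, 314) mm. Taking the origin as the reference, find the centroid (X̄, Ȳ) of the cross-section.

bottom flange: A = 170 × 24 = 4080.00, centroid at (85.00, 12.00).
web: A = 30 × 290 = 8700.00, centroid at (85.00, 169.00).
top flange: A = 100 × 14 = 1400.00, centroid at (85.00, 321.00).
ΣA = 14180.00 mm², ΣAX̄ = 1205300.00 mm³, ΣAȲ = 1968660.00 mm³.
X̄ = 1205300.00/14180.00 = 85.00 mm; Ȳ = 1968660.00/14180.00 = 138.83 mm.

X̄ = 85.00 mm, Ȳ = 138.83 mm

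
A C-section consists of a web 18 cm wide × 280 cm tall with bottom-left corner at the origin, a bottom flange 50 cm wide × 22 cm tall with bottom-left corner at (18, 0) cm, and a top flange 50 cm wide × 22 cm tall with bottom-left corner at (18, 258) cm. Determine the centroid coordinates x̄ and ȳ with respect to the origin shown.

web: A = 18 × 280 = 5040.00, centroid at (9.00, 140.00).
bottom flange: A = 50 × 22 = 1100.00, centroid at (43.00, 11.00).
top flange: A = 50 × 22 = 1100.00, centroid at (43.00, 269.00).
ΣA = 7240.00 cm², ΣAx̄ = 139960.00 cm³, ΣAȳ = 1013600.00 cm³.
x̄ = 139960.00/7240.00 = 19.33 cm; ȳ = 1013600.00/7240.00 = 140.00 cm.

x̄ = 19.33 cm, ȳ = 140.00 cm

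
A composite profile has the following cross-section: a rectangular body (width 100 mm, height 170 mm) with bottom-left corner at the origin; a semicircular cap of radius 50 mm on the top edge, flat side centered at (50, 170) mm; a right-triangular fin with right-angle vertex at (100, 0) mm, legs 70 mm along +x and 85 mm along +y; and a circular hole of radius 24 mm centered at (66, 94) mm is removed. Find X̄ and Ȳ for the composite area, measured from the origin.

Part | A | x̄ᵢ | ȳᵢ | A·x̄ᵢ | A·ȳᵢ
rectangular body | 17000.00 | 50.00 | 85.00 | 850000.00 | 1445000.00
semicircular top | 3926.99 | 50.00 | 191.22 | 196349.54 | 750921.77
triangular fin | 2975.00 | 123.33 | 28.33 | 366916.67 | 84291.67
hole | -1809.56 | 66.00 | 94.00 | -119430.79 | -170098.39
Σ | 22092.43 |  |  | 1293835.42 | 2110115.05
X̄ = 1293835.42 / 22092.43 = 58.56 mm
Ȳ = 2110115.05 / 22092.43 = 95.51 mm

X̄ = 58.56 mm, Ȳ = 95.51 mm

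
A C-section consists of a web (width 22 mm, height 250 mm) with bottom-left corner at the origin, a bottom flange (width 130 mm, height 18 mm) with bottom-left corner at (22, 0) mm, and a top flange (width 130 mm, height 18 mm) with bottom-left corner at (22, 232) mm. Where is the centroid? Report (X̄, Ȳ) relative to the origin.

X̄ = 45.94 mm, Ȳ = 125.00 mm

web: A = 22 × 250 = 5500.00, centroid at (11.00, 125.00).
bottom flange: A = 130 × 18 = 2340.00, centroid at (87.00, 9.00).
top flange: A = 130 × 18 = 2340.00, centroid at (87.00, 241.00).
ΣA = 10180.00 mm², ΣAX̄ = 467660.00 mm³, ΣAȲ = 1272500.00 mm³.
X̄ = 467660.00/10180.00 = 45.94 mm; Ȳ = 1272500.00/10180.00 = 125.00 mm.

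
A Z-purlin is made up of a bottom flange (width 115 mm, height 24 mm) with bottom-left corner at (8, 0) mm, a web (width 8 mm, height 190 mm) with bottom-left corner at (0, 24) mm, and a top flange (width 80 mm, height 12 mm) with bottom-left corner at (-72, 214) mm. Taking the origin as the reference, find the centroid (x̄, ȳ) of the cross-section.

bottom flange: A = 115 × 24 = 2760.00, centroid at (65.50, 12.00).
web: A = 8 × 190 = 1520.00, centroid at (4.00, 119.00).
top flange: A = 80 × 12 = 960.00, centroid at (-32.00, 220.00).
ΣA = 5240.00 mm²
ΣAx̄ = (2760.00)(65.50) + (1520.00)(4.00) + (960.00)(-32.00) = 156140.00 mm³
ΣAȳ = (2760.00)(12.00) + (1520.00)(119.00) + (960.00)(220.00) = 425200.00 mm³
x̄ = 156140.00 / 5240.00 = 29.80 mm
ȳ = 425200.00 / 5240.00 = 81.15 mm

x̄ = 29.80 mm, ȳ = 81.15 mm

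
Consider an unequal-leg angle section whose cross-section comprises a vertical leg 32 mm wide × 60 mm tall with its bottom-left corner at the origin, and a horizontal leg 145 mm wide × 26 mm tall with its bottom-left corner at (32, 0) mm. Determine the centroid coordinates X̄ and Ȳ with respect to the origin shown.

vertical leg: A = 32 × 60 = 1920.00, centroid at (16.00, 30.00).
horizontal leg: A = 145 × 26 = 3770.00, centroid at (104.50, 13.00).
ΣA = 5690.00 mm²
ΣAX̄ = (1920.00)(16.00) + (3770.00)(104.50) = 424685.00 mm³
ΣAȲ = (1920.00)(30.00) + (3770.00)(13.00) = 106610.00 mm³
X̄ = 424685.00 / 5690.00 = 74.64 mm
Ȳ = 106610.00 / 5690.00 = 18.74 mm

X̄ = 74.64 mm, Ȳ = 18.74 mm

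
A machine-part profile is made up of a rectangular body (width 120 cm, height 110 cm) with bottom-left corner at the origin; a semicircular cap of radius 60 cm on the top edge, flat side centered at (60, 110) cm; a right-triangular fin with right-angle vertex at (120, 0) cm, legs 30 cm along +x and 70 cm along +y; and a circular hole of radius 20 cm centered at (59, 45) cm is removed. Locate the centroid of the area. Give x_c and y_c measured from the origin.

x_c = 64.01 cm, y_c = 78.29 cm

Part | A | x̄ᵢ | ȳᵢ | A·x̄ᵢ | A·ȳᵢ
rectangular body | 13200.00 | 60.00 | 55.00 | 792000.00 | 726000.00
semicircular top | 5654.87 | 60.00 | 135.46 | 339292.01 | 766035.35
triangular fin | 1050.00 | 130.00 | 23.33 | 136500.00 | 24500.00
hole | -1256.64 | 59.00 | 45.00 | -74141.59 | -56548.67
Σ | 18648.23 |  |  | 1193650.42 | 1459986.68
x_c = 1193650.42 / 18648.23 = 64.01 cm
y_c = 1459986.68 / 18648.23 = 78.29 cm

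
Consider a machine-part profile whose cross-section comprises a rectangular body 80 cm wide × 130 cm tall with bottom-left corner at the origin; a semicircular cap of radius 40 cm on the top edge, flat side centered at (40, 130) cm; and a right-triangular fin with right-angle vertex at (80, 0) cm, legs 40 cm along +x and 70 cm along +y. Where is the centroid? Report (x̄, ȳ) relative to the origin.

rectangular body: A = 80 × 130 = 10400.00, centroid at (40.00, 65.00).
semicircular top: A = ½π·40² = 2513.27, centroid at (40.00, 146.98).
triangular fin: A = ½·40·70 = 1400.00, centroid at (93.33, 23.33).
ΣA = 14313.27 cm², ΣAx̄ = 647197.63 cm³, ΣAȳ = 1078058.97 cm³.
x̄ = 647197.63/14313.27 = 45.22 cm; ȳ = 1078058.97/14313.27 = 75.32 cm.

x̄ = 45.22 cm, ȳ = 75.32 cm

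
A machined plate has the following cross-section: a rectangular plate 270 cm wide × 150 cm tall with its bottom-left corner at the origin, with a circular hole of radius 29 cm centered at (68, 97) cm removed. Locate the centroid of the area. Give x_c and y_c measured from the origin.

plate: A = 270 × 150 = 40500.00, centroid at (135.00, 75.00).
hole: A = −π·29² = -2642.08, centroid at (68.00, 97.00).
ΣA = 37857.92 cm², ΣAx_c = 5287838.60 cm³, ΣAy_c = 2781218.30 cm³.
x_c = 5287838.60/37857.92 = 139.68 cm; y_c = 2781218.30/37857.92 = 73.46 cm.

x_c = 139.68 cm, y_c = 73.46 cm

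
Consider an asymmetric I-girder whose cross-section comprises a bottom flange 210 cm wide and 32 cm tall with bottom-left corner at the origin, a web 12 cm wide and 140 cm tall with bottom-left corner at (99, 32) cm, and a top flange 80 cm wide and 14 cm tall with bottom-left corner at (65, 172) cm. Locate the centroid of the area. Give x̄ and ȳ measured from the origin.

x̄ = 105.00 cm, ȳ = 50.35 cm

Part | A | x̄ᵢ | ȳᵢ | A·x̄ᵢ | A·ȳᵢ
bottom flange | 6720.00 | 105.00 | 16.00 | 705600.00 | 107520.00
web | 1680.00 | 105.00 | 102.00 | 176400.00 | 171360.00
top flange | 1120.00 | 105.00 | 179.00 | 117600.00 | 200480.00
Σ | 9520.00 |  |  | 999600.00 | 479360.00
x̄ = 999600.00 / 9520.00 = 105.00 cm
ȳ = 479360.00 / 9520.00 = 50.35 cm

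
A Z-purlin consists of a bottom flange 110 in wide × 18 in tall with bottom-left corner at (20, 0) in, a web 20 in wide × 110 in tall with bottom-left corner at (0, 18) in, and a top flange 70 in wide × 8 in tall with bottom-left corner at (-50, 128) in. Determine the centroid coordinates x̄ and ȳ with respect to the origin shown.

Part | A | x̄ᵢ | ȳᵢ | A·x̄ᵢ | A·ȳᵢ
bottom flange | 1980.00 | 75.00 | 9.00 | 148500.00 | 17820.00
web | 2200.00 | 10.00 | 73.00 | 22000.00 | 160600.00
top flange | 560.00 | -15.00 | 132.00 | -8400.00 | 73920.00
Σ | 4740.00 |  |  | 162100.00 | 252340.00
x̄ = 162100.00 / 4740.00 = 34.20 in
ȳ = 252340.00 / 4740.00 = 53.24 in

x̄ = 34.20 in, ȳ = 53.24 in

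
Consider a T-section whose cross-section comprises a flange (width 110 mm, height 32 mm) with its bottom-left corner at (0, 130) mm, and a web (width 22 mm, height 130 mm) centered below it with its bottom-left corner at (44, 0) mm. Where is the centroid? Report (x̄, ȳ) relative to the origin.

x̄ = 55.00 mm, ȳ = 109.69 mm

web: A = 22 × 130 = 2860.00, centroid at (55.00, 65.00).
flange: A = 110 × 32 = 3520.00, centroid at (55.00, 146.00).
ΣA = 6380.00 mm²
ΣAx̄ = (2860.00)(55.00) + (3520.00)(55.00) = 350900.00 mm³
ΣAȳ = (2860.00)(65.00) + (3520.00)(146.00) = 699820.00 mm³
x̄ = 350900.00 / 6380.00 = 55.00 mm
ȳ = 699820.00 / 6380.00 = 109.69 mm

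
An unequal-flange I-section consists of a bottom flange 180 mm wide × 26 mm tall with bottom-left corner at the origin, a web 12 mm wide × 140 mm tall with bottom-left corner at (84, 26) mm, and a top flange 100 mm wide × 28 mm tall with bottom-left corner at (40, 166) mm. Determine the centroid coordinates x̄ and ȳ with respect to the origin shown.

x̄ = 90.00 mm, ȳ = 79.27 mm

bottom flange: A = 180 × 26 = 4680.00, centroid at (90.00, 13.00).
web: A = 12 × 140 = 1680.00, centroid at (90.00, 96.00).
top flange: A = 100 × 28 = 2800.00, centroid at (90.00, 180.00).
ΣA = 9160.00 mm², ΣAx̄ = 824400.00 mm³, ΣAȳ = 726120.00 mm³.
x̄ = 824400.00/9160.00 = 90.00 mm; ȳ = 726120.00/9160.00 = 79.27 mm.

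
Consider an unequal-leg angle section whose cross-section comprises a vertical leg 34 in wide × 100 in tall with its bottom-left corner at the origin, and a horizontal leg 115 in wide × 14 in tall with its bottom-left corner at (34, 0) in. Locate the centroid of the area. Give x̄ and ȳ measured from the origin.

vertical leg: A = 34 × 100 = 3400.00, centroid at (17.00, 50.00).
horizontal leg: A = 115 × 14 = 1610.00, centroid at (91.50, 7.00).
ΣA = 5010.00 in², ΣAx̄ = 205115.00 in³, ΣAȳ = 181270.00 in³.
x̄ = 205115.00/5010.00 = 40.94 in; ȳ = 181270.00/5010.00 = 36.18 in.

x̄ = 40.94 in, ȳ = 36.18 in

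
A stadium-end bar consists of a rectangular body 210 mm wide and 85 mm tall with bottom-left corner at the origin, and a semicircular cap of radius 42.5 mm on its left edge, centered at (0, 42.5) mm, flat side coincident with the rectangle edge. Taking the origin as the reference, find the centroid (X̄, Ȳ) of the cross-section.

Part | A | x̄ᵢ | ȳᵢ | A·x̄ᵢ | A·ȳᵢ
rectangular body | 17850.00 | 105.00 | 42.50 | 1874250.00 | 758625.00
semicircular end | 2837.25 | -18.04 | 42.50 | -51177.08 | 120583.16
Σ | 20687.25 |  |  | 1823072.92 | 879208.16
X̄ = 1823072.92 / 20687.25 = 88.13 mm
Ȳ = 879208.16 / 20687.25 = 42.50 mm

X̄ = 88.13 mm, Ȳ = 42.50 mm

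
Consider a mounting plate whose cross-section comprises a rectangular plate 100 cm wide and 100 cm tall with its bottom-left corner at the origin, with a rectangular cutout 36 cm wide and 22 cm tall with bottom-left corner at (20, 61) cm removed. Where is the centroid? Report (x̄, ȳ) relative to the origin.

x̄ = 51.03 cm, ȳ = 48.11 cm

plate: A = 100 × 100 = 10000.00, centroid at (50.00, 50.00).
hole: A = −(36 × 22) = -792.00, centroid at (38.00, 72.00).
ΣA = 9208.00 cm²
ΣAx̄ = (10000.00)(50.00) + (-792.00)(38.00) = 469904.00 cm³
ΣAȳ = (10000.00)(50.00) + (-792.00)(72.00) = 442976.00 cm³
x̄ = 469904.00 / 9208.00 = 51.03 cm
ȳ = 442976.00 / 9208.00 = 48.11 cm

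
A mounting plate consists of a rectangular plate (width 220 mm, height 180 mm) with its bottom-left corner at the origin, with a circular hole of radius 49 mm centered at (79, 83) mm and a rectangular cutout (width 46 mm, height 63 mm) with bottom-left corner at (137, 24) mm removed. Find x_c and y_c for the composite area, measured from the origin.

x_c = 113.05 mm, y_c = 95.24 mm

plate: A = 220 × 180 = 39600.00, centroid at (110.00, 90.00).
hole 1: A = −π·49² = -7542.96, centroid at (79.00, 83.00).
hole 2: A = −(46 × 63) = -2898.00, centroid at (160.00, 55.50).
ΣA = 29159.04 mm²
ΣAx_c = (39600.00)(110.00) + (-7542.96)(79.00) + (-2898.00)(160.00) = 3296425.85 mm³
ΣAy_c = (39600.00)(90.00) + (-7542.96)(83.00) + (-2898.00)(55.50) = 2777094.99 mm³
x_c = 3296425.85 / 29159.04 = 113.05 mm
y_c = 2777094.99 / 29159.04 = 95.24 mm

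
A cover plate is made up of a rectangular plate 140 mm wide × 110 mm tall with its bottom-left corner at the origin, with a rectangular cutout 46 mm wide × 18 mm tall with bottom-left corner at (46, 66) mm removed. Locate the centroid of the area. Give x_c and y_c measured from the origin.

Part | A | x̄ᵢ | ȳᵢ | A·x̄ᵢ | A·ȳᵢ
plate | 15400.00 | 70.00 | 55.00 | 1078000.00 | 847000.00
hole | -828.00 | 69.00 | 75.00 | -57132.00 | -62100.00
Σ | 14572.00 |  |  | 1020868.00 | 784900.00
x_c = 1020868.00 / 14572.00 = 70.06 mm
y_c = 784900.00 / 14572.00 = 53.86 mm

x_c = 70.06 mm, y_c = 53.86 mm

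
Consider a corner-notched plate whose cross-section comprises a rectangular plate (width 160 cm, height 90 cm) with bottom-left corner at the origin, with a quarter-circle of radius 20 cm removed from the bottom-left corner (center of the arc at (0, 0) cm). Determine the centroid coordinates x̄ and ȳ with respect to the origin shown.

plate: A = 160 × 90 = 14400.00, centroid at (80.00, 45.00).
removed quarter-circle: A = −¼π·20² = -314.16, centroid at (8.49, 8.49).
ΣA = 14085.84 cm², ΣAx̄ = 1149333.33 cm³, ΣAȳ = 645333.33 cm³.
x̄ = 1149333.33/14085.84 = 81.59 cm; ȳ = 645333.33/14085.84 = 45.81 cm.

x̄ = 81.59 cm, ȳ = 45.81 cm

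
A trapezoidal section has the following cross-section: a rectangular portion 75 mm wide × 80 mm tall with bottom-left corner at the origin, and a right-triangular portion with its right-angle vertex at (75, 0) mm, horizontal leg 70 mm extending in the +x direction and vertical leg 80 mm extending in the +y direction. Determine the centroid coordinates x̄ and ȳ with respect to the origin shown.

x̄ = 56.86 mm, ȳ = 35.76 mm

Part | A | x̄ᵢ | ȳᵢ | A·x̄ᵢ | A·ȳᵢ
rectangular portion | 6000.00 | 37.50 | 40.00 | 225000.00 | 240000.00
triangular portion | 2800.00 | 98.33 | 26.67 | 275333.33 | 74666.67
Σ | 8800.00 |  |  | 500333.33 | 314666.67
x̄ = 500333.33 / 8800.00 = 56.86 mm
ȳ = 314666.67 / 8800.00 = 35.76 mm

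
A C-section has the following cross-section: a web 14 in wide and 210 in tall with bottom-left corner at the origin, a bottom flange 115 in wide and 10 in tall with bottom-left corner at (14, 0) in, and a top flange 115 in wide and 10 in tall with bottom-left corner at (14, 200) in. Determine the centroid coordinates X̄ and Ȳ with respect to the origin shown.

X̄ = 35.31 in, Ȳ = 105.00 in

web: A = 14 × 210 = 2940.00, centroid at (7.00, 105.00).
bottom flange: A = 115 × 10 = 1150.00, centroid at (71.50, 5.00).
top flange: A = 115 × 10 = 1150.00, centroid at (71.50, 205.00).
ΣA = 5240.00 in²
ΣAX̄ = (2940.00)(7.00) + (1150.00)(71.50) + (1150.00)(71.50) = 185030.00 in³
ΣAȲ = (2940.00)(105.00) + (1150.00)(5.00) + (1150.00)(205.00) = 550200.00 in³
X̄ = 185030.00 / 5240.00 = 35.31 in
Ȳ = 550200.00 / 5240.00 = 105.00 in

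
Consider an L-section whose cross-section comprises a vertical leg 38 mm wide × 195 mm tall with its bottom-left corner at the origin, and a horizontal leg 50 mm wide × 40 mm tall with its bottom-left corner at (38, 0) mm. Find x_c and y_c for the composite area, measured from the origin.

Part | A | x̄ᵢ | ȳᵢ | A·x̄ᵢ | A·ȳᵢ
vertical leg | 7410.00 | 19.00 | 97.50 | 140790.00 | 722475.00
horizontal leg | 2000.00 | 63.00 | 20.00 | 126000.00 | 40000.00
Σ | 9410.00 |  |  | 266790.00 | 762475.00
x_c = 266790.00 / 9410.00 = 28.35 mm
y_c = 762475.00 / 9410.00 = 81.03 mm

x_c = 28.35 mm, y_c = 81.03 mm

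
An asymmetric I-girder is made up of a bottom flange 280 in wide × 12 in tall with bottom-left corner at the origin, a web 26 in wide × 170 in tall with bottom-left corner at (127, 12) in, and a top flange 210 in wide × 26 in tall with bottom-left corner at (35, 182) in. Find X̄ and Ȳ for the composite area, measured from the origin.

bottom flange: A = 280 × 12 = 3360.00, centroid at (140.00, 6.00).
web: A = 26 × 170 = 4420.00, centroid at (140.00, 97.00).
top flange: A = 210 × 26 = 5460.00, centroid at (140.00, 195.00).
ΣA = 13240.00 in², ΣAX̄ = 1853600.00 in³, ΣAȲ = 1513600.00 in³.
X̄ = 1853600.00/13240.00 = 140.00 in; Ȳ = 1513600.00/13240.00 = 114.32 in.

X̄ = 140.00 in, Ȳ = 114.32 in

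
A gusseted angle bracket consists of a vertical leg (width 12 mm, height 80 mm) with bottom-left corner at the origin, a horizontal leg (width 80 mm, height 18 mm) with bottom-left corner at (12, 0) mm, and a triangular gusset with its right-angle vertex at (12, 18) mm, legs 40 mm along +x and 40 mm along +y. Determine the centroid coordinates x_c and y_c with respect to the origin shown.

x_c = 31.53 mm, y_c = 23.88 mm

vertical leg: A = 12 × 80 = 960.00, centroid at (6.00, 40.00).
horizontal leg: A = 80 × 18 = 1440.00, centroid at (52.00, 9.00).
gusset: A = ½·40·40 = 800.00, centroid at (25.33, 31.33).
ΣA = 3200.00 mm², ΣAx_c = 100906.67 mm³, ΣAy_c = 76426.67 mm³.
x_c = 100906.67/3200.00 = 31.53 mm; y_c = 76426.67/3200.00 = 23.88 mm.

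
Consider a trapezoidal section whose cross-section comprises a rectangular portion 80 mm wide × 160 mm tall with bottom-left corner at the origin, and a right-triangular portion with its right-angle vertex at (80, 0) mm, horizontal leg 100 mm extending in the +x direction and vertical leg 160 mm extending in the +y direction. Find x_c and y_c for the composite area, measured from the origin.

Part | A | x̄ᵢ | ȳᵢ | A·x̄ᵢ | A·ȳᵢ
rectangular portion | 12800.00 | 40.00 | 80.00 | 512000.00 | 1024000.00
triangular portion | 8000.00 | 113.33 | 53.33 | 906666.67 | 426666.67
Σ | 20800.00 |  |  | 1418666.67 | 1450666.67
x_c = 1418666.67 / 20800.00 = 68.21 mm
y_c = 1450666.67 / 20800.00 = 69.74 mm

x_c = 68.21 mm, y_c = 69.74 mm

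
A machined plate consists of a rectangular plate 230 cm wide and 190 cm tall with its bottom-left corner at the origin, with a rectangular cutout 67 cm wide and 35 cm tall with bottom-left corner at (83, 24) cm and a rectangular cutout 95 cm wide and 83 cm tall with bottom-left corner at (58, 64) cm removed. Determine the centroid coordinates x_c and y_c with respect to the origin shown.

x_c = 117.13 cm, y_c = 96.27 cm

plate: A = 230 × 190 = 43700.00, centroid at (115.00, 95.00).
hole 1: A = −(67 × 35) = -2345.00, centroid at (116.50, 41.50).
hole 2: A = −(95 × 83) = -7885.00, centroid at (105.50, 105.50).
ΣA = 33470.00 cm², ΣAx_c = 3920440.00 cm³, ΣAy_c = 3222315.00 cm³.
x_c = 3920440.00/33470.00 = 117.13 cm; y_c = 3222315.00/33470.00 = 96.27 cm.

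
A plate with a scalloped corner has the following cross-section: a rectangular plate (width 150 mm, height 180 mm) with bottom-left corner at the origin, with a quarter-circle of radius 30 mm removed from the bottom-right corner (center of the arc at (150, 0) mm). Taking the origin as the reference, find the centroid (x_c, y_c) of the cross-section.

Part | A | x̄ᵢ | ȳᵢ | A·x̄ᵢ | A·ȳᵢ
plate | 27000.00 | 75.00 | 90.00 | 2025000.00 | 2430000.00
removed quarter-circle | -706.86 | 137.27 | 12.73 | -97028.75 | -9000.00
Σ | 26293.14 |  |  | 1927971.25 | 2421000.00
x_c = 1927971.25 / 26293.14 = 73.33 mm
y_c = 2421000.00 / 26293.14 = 92.08 mm

x_c = 73.33 mm, y_c = 92.08 mm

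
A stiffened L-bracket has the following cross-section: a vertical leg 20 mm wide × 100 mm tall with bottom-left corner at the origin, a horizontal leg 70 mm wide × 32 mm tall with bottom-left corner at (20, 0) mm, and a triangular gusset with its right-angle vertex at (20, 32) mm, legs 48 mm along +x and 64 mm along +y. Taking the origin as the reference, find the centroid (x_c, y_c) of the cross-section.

x_c = 34.37 mm, y_c = 37.70 mm

vertical leg: A = 20 × 100 = 2000.00, centroid at (10.00, 50.00).
horizontal leg: A = 70 × 32 = 2240.00, centroid at (55.00, 16.00).
gusset: A = ½·48·64 = 1536.00, centroid at (36.00, 53.33).
ΣA = 5776.00 mm², ΣAx_c = 198496.00 mm³, ΣAy_c = 217760.00 mm³.
x_c = 198496.00/5776.00 = 34.37 mm; y_c = 217760.00/5776.00 = 37.70 mm.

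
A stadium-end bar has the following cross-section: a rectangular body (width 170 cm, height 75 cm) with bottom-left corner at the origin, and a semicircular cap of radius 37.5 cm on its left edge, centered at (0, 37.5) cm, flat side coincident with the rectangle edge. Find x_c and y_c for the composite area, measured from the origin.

rectangular body: A = 170 × 75 = 12750.00, centroid at (85.00, 37.50).
semicircular end: A = ½π·37.5² = 2208.93, centroid at (-15.92, 37.50).
ΣA = 14958.93 cm², ΣAx_c = 1048593.75 cm³, ΣAy_c = 560959.96 cm³.
x_c = 1048593.75/14958.93 = 70.10 cm; y_c = 560959.96/14958.93 = 37.50 cm.

x_c = 70.10 cm, y_c = 37.50 cm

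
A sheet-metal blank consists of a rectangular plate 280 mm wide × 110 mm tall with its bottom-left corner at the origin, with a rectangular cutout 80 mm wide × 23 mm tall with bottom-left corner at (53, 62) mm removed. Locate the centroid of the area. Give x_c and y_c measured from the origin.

Part | A | x̄ᵢ | ȳᵢ | A·x̄ᵢ | A·ȳᵢ
plate | 30800.00 | 140.00 | 55.00 | 4312000.00 | 1694000.00
hole | -1840.00 | 93.00 | 73.50 | -171120.00 | -135240.00
Σ | 28960.00 |  |  | 4140880.00 | 1558760.00
x_c = 4140880.00 / 28960.00 = 142.99 mm
y_c = 1558760.00 / 28960.00 = 53.82 mm

x_c = 142.99 mm, y_c = 53.82 mm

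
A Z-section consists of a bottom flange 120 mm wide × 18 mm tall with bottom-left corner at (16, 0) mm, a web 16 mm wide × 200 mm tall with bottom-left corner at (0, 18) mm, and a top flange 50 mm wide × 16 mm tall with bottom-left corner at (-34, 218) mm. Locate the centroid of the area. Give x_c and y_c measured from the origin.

bottom flange: A = 120 × 18 = 2160.00, centroid at (76.00, 9.00).
web: A = 16 × 200 = 3200.00, centroid at (8.00, 118.00).
top flange: A = 50 × 16 = 800.00, centroid at (-9.00, 226.00).
ΣA = 6160.00 mm²
ΣAx_c = (2160.00)(76.00) + (3200.00)(8.00) + (800.00)(-9.00) = 182560.00 mm³
ΣAy_c = (2160.00)(9.00) + (3200.00)(118.00) + (800.00)(226.00) = 577840.00 mm³
x_c = 182560.00 / 6160.00 = 29.64 mm
y_c = 577840.00 / 6160.00 = 93.81 mm

x_c = 29.64 mm, y_c = 93.81 mm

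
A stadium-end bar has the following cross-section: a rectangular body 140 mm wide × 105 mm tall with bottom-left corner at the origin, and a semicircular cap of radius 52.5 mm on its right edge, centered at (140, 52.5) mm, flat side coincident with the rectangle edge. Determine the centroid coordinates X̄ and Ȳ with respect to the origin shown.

X̄ = 91.00 mm, Ȳ = 52.50 mm

Part | A | x̄ᵢ | ȳᵢ | A·x̄ᵢ | A·ȳᵢ
rectangular body | 14700.00 | 70.00 | 52.50 | 1029000.00 | 771750.00
semicircular end | 4329.51 | 162.28 | 52.50 | 702599.78 | 227299.14
Σ | 19029.51 |  |  | 1731599.78 | 999049.14
X̄ = 1731599.78 / 19029.51 = 91.00 mm
Ȳ = 999049.14 / 19029.51 = 52.50 mm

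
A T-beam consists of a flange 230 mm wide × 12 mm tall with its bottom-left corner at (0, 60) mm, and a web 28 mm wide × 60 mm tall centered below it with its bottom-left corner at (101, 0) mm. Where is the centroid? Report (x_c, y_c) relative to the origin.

web: A = 28 × 60 = 1680.00, centroid at (115.00, 30.00).
flange: A = 230 × 12 = 2760.00, centroid at (115.00, 66.00).
ΣA = 4440.00 mm², ΣAx_c = 510600.00 mm³, ΣAy_c = 232560.00 mm³.
x_c = 510600.00/4440.00 = 115.00 mm; y_c = 232560.00/4440.00 = 52.38 mm.

x_c = 115.00 mm, y_c = 52.38 mm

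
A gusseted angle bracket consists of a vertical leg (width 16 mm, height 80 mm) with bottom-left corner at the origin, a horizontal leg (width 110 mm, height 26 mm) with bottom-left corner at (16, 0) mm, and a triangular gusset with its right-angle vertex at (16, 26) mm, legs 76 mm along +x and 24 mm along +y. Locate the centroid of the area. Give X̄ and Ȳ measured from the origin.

vertical leg: A = 16 × 80 = 1280.00, centroid at (8.00, 40.00).
horizontal leg: A = 110 × 26 = 2860.00, centroid at (71.00, 13.00).
gusset: A = ½·76·24 = 912.00, centroid at (41.33, 34.00).
ΣA = 5052.00 mm², ΣAX̄ = 250996.00 mm³, ΣAȲ = 119388.00 mm³.
X̄ = 250996.00/5052.00 = 49.68 mm; Ȳ = 119388.00/5052.00 = 23.63 mm.

X̄ = 49.68 mm, Ȳ = 23.63 mm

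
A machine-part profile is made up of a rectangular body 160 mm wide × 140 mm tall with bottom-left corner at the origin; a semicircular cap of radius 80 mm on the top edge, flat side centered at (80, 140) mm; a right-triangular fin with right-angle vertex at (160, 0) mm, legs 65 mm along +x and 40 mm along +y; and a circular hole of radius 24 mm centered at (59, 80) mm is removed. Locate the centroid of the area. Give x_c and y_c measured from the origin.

x_c = 85.33 mm, y_c = 99.84 mm

rectangular body: A = 160 × 140 = 22400.00, centroid at (80.00, 70.00).
semicircular top: A = ½π·80² = 10053.10, centroid at (80.00, 173.95).
triangular fin: A = ½·65·40 = 1300.00, centroid at (181.67, 13.33).
hole: A = −π·24² = -1809.56, centroid at (59.00, 80.00).
ΣA = 31943.54 mm², ΣAx_c = 2725650.50 mm³, ΣAy_c = 3189335.59 mm³.
x_c = 2725650.50/31943.54 = 85.33 mm; y_c = 3189335.59/31943.54 = 99.84 mm.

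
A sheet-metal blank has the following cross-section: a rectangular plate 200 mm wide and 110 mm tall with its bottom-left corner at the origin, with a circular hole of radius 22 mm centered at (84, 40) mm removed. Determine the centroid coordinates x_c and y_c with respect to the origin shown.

x_c = 101.19 mm, y_c = 56.11 mm

Part | A | x̄ᵢ | ȳᵢ | A·x̄ᵢ | A·ȳᵢ
plate | 22000.00 | 100.00 | 55.00 | 2200000.00 | 1210000.00
hole | -1520.53 | 84.00 | 40.00 | -127724.59 | -60821.23
Σ | 20479.47 |  |  | 2072275.41 | 1149178.77
x_c = 2072275.41 / 20479.47 = 101.19 mm
y_c = 1149178.77 / 20479.47 = 56.11 mm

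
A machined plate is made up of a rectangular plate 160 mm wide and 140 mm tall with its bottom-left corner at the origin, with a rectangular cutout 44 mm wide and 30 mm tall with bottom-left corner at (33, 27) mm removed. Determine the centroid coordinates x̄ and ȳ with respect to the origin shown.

x̄ = 81.57 mm, ȳ = 71.75 mm

plate: A = 160 × 140 = 22400.00, centroid at (80.00, 70.00).
hole: A = −(44 × 30) = -1320.00, centroid at (55.00, 42.00).
ΣA = 21080.00 mm², ΣAx̄ = 1719400.00 mm³, ΣAȳ = 1512560.00 mm³.
x̄ = 1719400.00/21080.00 = 81.57 mm; ȳ = 1512560.00/21080.00 = 71.75 mm.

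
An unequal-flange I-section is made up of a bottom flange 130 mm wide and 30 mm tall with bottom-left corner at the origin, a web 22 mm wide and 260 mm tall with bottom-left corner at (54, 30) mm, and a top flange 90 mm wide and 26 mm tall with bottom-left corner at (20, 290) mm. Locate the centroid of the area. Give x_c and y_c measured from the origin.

bottom flange: A = 130 × 30 = 3900.00, centroid at (65.00, 15.00).
web: A = 22 × 260 = 5720.00, centroid at (65.00, 160.00).
top flange: A = 90 × 26 = 2340.00, centroid at (65.00, 303.00).
ΣA = 11960.00 mm², ΣAx_c = 777400.00 mm³, ΣAy_c = 1682720.00 mm³.
x_c = 777400.00/11960.00 = 65.00 mm; y_c = 1682720.00/11960.00 = 140.70 mm.

x_c = 65.00 mm, y_c = 140.70 mm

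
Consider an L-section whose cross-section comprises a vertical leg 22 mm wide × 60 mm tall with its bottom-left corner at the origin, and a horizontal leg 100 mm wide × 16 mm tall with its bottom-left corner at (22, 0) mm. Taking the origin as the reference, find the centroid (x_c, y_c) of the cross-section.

x_c = 44.42 mm, y_c = 17.95 mm

Part | A | x̄ᵢ | ȳᵢ | A·x̄ᵢ | A·ȳᵢ
vertical leg | 1320.00 | 11.00 | 30.00 | 14520.00 | 39600.00
horizontal leg | 1600.00 | 72.00 | 8.00 | 115200.00 | 12800.00
Σ | 2920.00 |  |  | 129720.00 | 52400.00
x_c = 129720.00 / 2920.00 = 44.42 mm
y_c = 52400.00 / 2920.00 = 17.95 mm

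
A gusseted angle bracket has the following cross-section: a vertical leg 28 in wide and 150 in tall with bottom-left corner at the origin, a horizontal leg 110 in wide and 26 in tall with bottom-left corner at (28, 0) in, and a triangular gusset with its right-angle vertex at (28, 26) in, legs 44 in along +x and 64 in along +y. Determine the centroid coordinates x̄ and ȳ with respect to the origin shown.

vertical leg: A = 28 × 150 = 4200.00, centroid at (14.00, 75.00).
horizontal leg: A = 110 × 26 = 2860.00, centroid at (83.00, 13.00).
gusset: A = ½·44·64 = 1408.00, centroid at (42.67, 47.33).
ΣA = 8468.00 in²
ΣAx̄ = (4200.00)(14.00) + (2860.00)(83.00) + (1408.00)(42.67) = 356254.67 in³
ΣAȳ = (4200.00)(75.00) + (2860.00)(13.00) + (1408.00)(47.33) = 418825.33 in³
x̄ = 356254.67 / 8468.00 = 42.07 in
ȳ = 418825.33 / 8468.00 = 49.46 in

x̄ = 42.07 in, ȳ = 49.46 in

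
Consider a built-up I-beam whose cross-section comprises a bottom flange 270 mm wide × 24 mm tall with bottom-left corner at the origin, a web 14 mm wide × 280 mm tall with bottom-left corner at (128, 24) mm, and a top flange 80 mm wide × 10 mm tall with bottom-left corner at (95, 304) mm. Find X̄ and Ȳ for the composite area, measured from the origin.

bottom flange: A = 270 × 24 = 6480.00, centroid at (135.00, 12.00).
web: A = 14 × 280 = 3920.00, centroid at (135.00, 164.00).
top flange: A = 80 × 10 = 800.00, centroid at (135.00, 309.00).
ΣA = 11200.00 mm², ΣAX̄ = 1512000.00 mm³, ΣAȲ = 967840.00 mm³.
X̄ = 1512000.00/11200.00 = 135.00 mm; Ȳ = 967840.00/11200.00 = 86.41 mm.

X̄ = 135.00 mm, Ȳ = 86.41 mm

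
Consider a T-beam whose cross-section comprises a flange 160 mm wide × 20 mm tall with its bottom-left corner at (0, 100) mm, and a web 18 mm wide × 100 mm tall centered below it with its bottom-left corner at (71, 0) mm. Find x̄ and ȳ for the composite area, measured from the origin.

x̄ = 80.00 mm, ȳ = 88.40 mm

Part | A | x̄ᵢ | ȳᵢ | A·x̄ᵢ | A·ȳᵢ
web | 1800.00 | 80.00 | 50.00 | 144000.00 | 90000.00
flange | 3200.00 | 80.00 | 110.00 | 256000.00 | 352000.00
Σ | 5000.00 |  |  | 400000.00 | 442000.00
x̄ = 400000.00 / 5000.00 = 80.00 mm
ȳ = 442000.00 / 5000.00 = 88.40 mm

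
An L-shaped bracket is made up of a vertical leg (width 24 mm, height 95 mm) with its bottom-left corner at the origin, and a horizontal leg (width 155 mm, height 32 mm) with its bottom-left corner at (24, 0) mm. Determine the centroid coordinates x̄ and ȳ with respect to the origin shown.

x̄ = 73.31 mm, ȳ = 25.92 mm

vertical leg: A = 24 × 95 = 2280.00, centroid at (12.00, 47.50).
horizontal leg: A = 155 × 32 = 4960.00, centroid at (101.50, 16.00).
ΣA = 7240.00 mm²
ΣAx̄ = (2280.00)(12.00) + (4960.00)(101.50) = 530800.00 mm³
ΣAȳ = (2280.00)(47.50) + (4960.00)(16.00) = 187660.00 mm³
x̄ = 530800.00 / 7240.00 = 73.31 mm
ȳ = 187660.00 / 7240.00 = 25.92 mm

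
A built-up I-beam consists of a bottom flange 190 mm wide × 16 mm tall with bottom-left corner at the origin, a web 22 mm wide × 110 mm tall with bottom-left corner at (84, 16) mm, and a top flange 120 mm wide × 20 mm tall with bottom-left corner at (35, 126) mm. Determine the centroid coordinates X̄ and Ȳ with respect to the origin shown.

X̄ = 95.00 mm, Ȳ = 66.48 mm

bottom flange: A = 190 × 16 = 3040.00, centroid at (95.00, 8.00).
web: A = 22 × 110 = 2420.00, centroid at (95.00, 71.00).
top flange: A = 120 × 20 = 2400.00, centroid at (95.00, 136.00).
ΣA = 7860.00 mm², ΣAX̄ = 746700.00 mm³, ΣAȲ = 522540.00 mm³.
X̄ = 746700.00/7860.00 = 95.00 mm; Ȳ = 522540.00/7860.00 = 66.48 mm.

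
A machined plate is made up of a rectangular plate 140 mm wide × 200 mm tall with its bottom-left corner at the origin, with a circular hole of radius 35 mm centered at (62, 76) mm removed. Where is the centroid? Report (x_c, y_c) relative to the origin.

plate: A = 140 × 200 = 28000.00, centroid at (70.00, 100.00).
hole: A = −π·35² = -3848.45, centroid at (62.00, 76.00).
ΣA = 24151.55 mm², ΣAx_c = 1721396.04 mm³, ΣAy_c = 2507517.72 mm³.
x_c = 1721396.04/24151.55 = 71.27 mm; y_c = 2507517.72/24151.55 = 103.82 mm.

x_c = 71.27 mm, y_c = 103.82 mm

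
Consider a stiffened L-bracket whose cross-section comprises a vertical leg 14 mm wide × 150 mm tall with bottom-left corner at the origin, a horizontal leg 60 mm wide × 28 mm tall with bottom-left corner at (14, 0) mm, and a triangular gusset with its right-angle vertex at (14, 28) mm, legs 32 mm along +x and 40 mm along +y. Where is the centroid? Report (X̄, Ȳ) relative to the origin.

vertical leg: A = 14 × 150 = 2100.00, centroid at (7.00, 75.00).
horizontal leg: A = 60 × 28 = 1680.00, centroid at (44.00, 14.00).
gusset: A = ½·32·40 = 640.00, centroid at (24.67, 41.33).
ΣA = 4420.00 mm²
ΣAX̄ = (2100.00)(7.00) + (1680.00)(44.00) + (640.00)(24.67) = 104406.67 mm³
ΣAȲ = (2100.00)(75.00) + (1680.00)(14.00) + (640.00)(41.33) = 207473.33 mm³
X̄ = 104406.67 / 4420.00 = 23.62 mm
Ȳ = 207473.33 / 4420.00 = 46.94 mm

X̄ = 23.62 mm, Ȳ = 46.94 mm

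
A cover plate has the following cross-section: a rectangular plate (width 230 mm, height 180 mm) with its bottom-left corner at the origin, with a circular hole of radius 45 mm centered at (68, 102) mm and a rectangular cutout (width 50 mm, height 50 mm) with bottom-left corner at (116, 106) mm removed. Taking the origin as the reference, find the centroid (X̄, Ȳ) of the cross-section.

Part | A | x̄ᵢ | ȳᵢ | A·x̄ᵢ | A·ȳᵢ
plate | 41400.00 | 115.00 | 90.00 | 4761000.00 | 3726000.00
hole 1 | -6361.73 | 68.00 | 102.00 | -432597.31 | -648895.96
hole 2 | -2500.00 | 141.00 | 131.00 | -352500.00 | -327500.00
Σ | 32538.27 |  |  | 3975902.69 | 2749604.04
X̄ = 3975902.69 / 32538.27 = 122.19 mm
Ȳ = 2749604.04 / 32538.27 = 84.50 mm

X̄ = 122.19 mm, Ȳ = 84.50 mm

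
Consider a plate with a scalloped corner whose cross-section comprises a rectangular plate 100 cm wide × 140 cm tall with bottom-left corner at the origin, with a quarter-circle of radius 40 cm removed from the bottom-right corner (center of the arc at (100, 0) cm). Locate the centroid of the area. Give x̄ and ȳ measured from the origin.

x̄ = 46.74 cm, ȳ = 75.23 cm

plate: A = 100 × 140 = 14000.00, centroid at (50.00, 70.00).
removed quarter-circle: A = −¼π·40² = -1256.64, centroid at (83.02, 16.98).
ΣA = 12743.36 cm²
ΣAx̄ = (14000.00)(50.00) + (-1256.64)(83.02) = 595669.63 cm³
ΣAȳ = (14000.00)(70.00) + (-1256.64)(16.98) = 958666.67 cm³
x̄ = 595669.63 / 12743.36 = 46.74 cm
ȳ = 958666.67 / 12743.36 = 75.23 cm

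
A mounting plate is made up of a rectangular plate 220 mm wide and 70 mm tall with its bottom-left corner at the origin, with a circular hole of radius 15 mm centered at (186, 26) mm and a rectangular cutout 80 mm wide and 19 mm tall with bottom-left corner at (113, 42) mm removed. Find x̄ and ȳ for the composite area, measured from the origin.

x̄ = 100.96 mm, ȳ = 33.58 mm

Part | A | x̄ᵢ | ȳᵢ | A·x̄ᵢ | A·ȳᵢ
plate | 15400.00 | 110.00 | 35.00 | 1694000.00 | 539000.00
hole 1 | -706.86 | 186.00 | 26.00 | -131475.65 | -18378.32
hole 2 | -1520.00 | 153.00 | 51.50 | -232560.00 | -78280.00
Σ | 13173.14 |  |  | 1329964.35 | 442341.68
x̄ = 1329964.35 / 13173.14 = 100.96 mm
ȳ = 442341.68 / 13173.14 = 33.58 mm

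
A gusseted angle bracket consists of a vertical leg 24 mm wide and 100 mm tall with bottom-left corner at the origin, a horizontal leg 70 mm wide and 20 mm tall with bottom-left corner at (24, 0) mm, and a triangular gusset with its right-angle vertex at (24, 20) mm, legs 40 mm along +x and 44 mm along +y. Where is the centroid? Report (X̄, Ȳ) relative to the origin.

vertical leg: A = 24 × 100 = 2400.00, centroid at (12.00, 50.00).
horizontal leg: A = 70 × 20 = 1400.00, centroid at (59.00, 10.00).
gusset: A = ½·40·44 = 880.00, centroid at (37.33, 34.67).
ΣA = 4680.00 mm²
ΣAX̄ = (2400.00)(12.00) + (1400.00)(59.00) + (880.00)(37.33) = 144253.33 mm³
ΣAȲ = (2400.00)(50.00) + (1400.00)(10.00) + (880.00)(34.67) = 164506.67 mm³
X̄ = 144253.33 / 4680.00 = 30.82 mm
Ȳ = 164506.67 / 4680.00 = 35.15 mm

X̄ = 30.82 mm, Ȳ = 35.15 mm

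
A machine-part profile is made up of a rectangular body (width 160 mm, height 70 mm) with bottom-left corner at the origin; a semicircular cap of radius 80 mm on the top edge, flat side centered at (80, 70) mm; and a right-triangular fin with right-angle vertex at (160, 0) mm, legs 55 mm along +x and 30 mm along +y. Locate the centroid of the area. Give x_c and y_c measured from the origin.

x_c = 83.67 mm, y_c = 65.46 mm

rectangular body: A = 160 × 70 = 11200.00, centroid at (80.00, 35.00).
semicircular top: A = ½π·80² = 10053.10, centroid at (80.00, 103.95).
triangular fin: A = ½·55·30 = 825.00, centroid at (178.33, 10.00).
ΣA = 22078.10 mm², ΣAx_c = 1847372.72 mm³, ΣAy_c = 1445300.09 mm³.
x_c = 1847372.72/22078.10 = 83.67 mm; y_c = 1445300.09/22078.10 = 65.46 mm.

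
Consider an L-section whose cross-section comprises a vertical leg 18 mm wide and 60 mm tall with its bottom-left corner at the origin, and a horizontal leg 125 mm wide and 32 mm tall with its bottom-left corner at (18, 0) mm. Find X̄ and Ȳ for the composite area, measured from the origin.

X̄ = 65.30 mm, Ȳ = 18.98 mm

vertical leg: A = 18 × 60 = 1080.00, centroid at (9.00, 30.00).
horizontal leg: A = 125 × 32 = 4000.00, centroid at (80.50, 16.00).
ΣA = 5080.00 mm²
ΣAX̄ = (1080.00)(9.00) + (4000.00)(80.50) = 331720.00 mm³
ΣAȲ = (1080.00)(30.00) + (4000.00)(16.00) = 96400.00 mm³
X̄ = 331720.00 / 5080.00 = 65.30 mm
Ȳ = 96400.00 / 5080.00 = 18.98 mm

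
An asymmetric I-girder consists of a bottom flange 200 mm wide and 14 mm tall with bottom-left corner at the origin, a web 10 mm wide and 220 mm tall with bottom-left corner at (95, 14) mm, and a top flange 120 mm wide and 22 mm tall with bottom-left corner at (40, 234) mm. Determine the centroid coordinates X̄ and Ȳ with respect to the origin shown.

X̄ = 100.00 mm, Ȳ = 122.93 mm

Part | A | x̄ᵢ | ȳᵢ | A·x̄ᵢ | A·ȳᵢ
bottom flange | 2800.00 | 100.00 | 7.00 | 280000.00 | 19600.00
web | 2200.00 | 100.00 | 124.00 | 220000.00 | 272800.00
top flange | 2640.00 | 100.00 | 245.00 | 264000.00 | 646800.00
Σ | 7640.00 |  |  | 764000.00 | 939200.00
X̄ = 764000.00 / 7640.00 = 100.00 mm
Ȳ = 939200.00 / 7640.00 = 122.93 mm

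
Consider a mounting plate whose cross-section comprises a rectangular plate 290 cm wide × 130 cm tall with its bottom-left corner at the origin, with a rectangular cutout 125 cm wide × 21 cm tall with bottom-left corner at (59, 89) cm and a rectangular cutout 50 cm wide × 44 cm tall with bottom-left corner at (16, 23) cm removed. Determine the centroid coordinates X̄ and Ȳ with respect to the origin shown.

Part | A | x̄ᵢ | ȳᵢ | A·x̄ᵢ | A·ȳᵢ
plate | 37700.00 | 145.00 | 65.00 | 5466500.00 | 2450500.00
hole 1 | -2625.00 | 121.50 | 99.50 | -318937.50 | -261187.50
hole 2 | -2200.00 | 41.00 | 45.00 | -90200.00 | -99000.00
Σ | 32875.00 |  |  | 5057362.50 | 2090312.50
X̄ = 5057362.50 / 32875.00 = 153.84 cm
Ȳ = 2090312.50 / 32875.00 = 63.58 cm

X̄ = 153.84 cm, Ȳ = 63.58 cm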